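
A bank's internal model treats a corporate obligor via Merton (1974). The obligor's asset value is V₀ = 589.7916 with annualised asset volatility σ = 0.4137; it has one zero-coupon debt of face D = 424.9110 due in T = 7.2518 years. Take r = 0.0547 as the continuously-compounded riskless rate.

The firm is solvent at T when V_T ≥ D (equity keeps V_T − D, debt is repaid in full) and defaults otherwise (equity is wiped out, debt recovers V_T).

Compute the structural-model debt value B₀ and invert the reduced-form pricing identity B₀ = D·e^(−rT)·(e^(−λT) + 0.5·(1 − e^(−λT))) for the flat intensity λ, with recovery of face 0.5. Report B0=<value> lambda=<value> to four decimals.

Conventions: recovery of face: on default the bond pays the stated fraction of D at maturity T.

B0=220.5372 lambda=0.0841

Work the structural quantities from V₀ = 589.7916 against face 424.9110:
d₁ = [ln(V₀/D) + (r + σ²/2)T] / (σ√T)
   = [ln(589.7916/424.9110) + (0.0547 + 0.5·0.4137²)·7.2518] / (0.4137·√7.2518)
   = [0.327890 + 1.017238] / 1.114060 = 1.207411
d₂ = d₁ − σ√T = 1.207411 − 1.114060 = 0.093351
N(d₁) = 0.886363,  N(d₂) = 0.537188,  e^(−rT) = 0.672554
E₀ = V₀·N(d₁) − D·e^(−rT)·N(d₂)
   = 589.7916·0.886363 − 424.9110·0.672554·0.537188 = 369.254410
B₀ = V₀ − E₀ = 589.7916 − 369.254410 = 220.537190
e^(−λT) = (B₀·e^(rT)/D − 0.5)/(1 − 0.5) = (220.5372·1.486870/424.9110 − 0.5)/0.5 = 0.54343013
λ = −ln(0.54343013)/7.2518 = 0.084097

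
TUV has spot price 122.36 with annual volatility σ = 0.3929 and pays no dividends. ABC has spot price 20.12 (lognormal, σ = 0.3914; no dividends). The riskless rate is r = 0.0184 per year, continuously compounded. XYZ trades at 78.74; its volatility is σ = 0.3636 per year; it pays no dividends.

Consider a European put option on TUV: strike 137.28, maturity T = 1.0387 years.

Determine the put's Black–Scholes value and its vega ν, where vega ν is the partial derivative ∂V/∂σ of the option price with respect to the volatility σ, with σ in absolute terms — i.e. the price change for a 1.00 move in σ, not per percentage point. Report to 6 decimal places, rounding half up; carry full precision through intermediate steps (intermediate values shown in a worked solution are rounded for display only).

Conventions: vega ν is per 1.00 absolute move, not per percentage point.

σ√T = 0.3929·√1.0387 = 0.400430
d₁ = (ln(S/K) + (r+σ²/2)T) / (σ√T) = (ln(122.36/137.28) + (0.0184+0.3929²/2)·1.0387) / 0.400430 = (-0.115055 + 0.099284) / 0.400430 = -0.039385
d₂ = d₁ − σ√T = -0.039385 − 0.400430 = -0.439815
e^{−rT} = 0.981069
N(−d₁) = 0.515708,  N(−d₂) = 0.669964
Put price V = K·e^{−rT}·N(−d₂) − S·N(−d₁) = 90.231619 − 63.102042 = 27.129577
φ(d₁) = (1/√(2π))·e^{−d₁²/2} = 0.398633
ν = S·φ(d₁)·√T = 49.711604

price = 27.129577
ν = 49.711604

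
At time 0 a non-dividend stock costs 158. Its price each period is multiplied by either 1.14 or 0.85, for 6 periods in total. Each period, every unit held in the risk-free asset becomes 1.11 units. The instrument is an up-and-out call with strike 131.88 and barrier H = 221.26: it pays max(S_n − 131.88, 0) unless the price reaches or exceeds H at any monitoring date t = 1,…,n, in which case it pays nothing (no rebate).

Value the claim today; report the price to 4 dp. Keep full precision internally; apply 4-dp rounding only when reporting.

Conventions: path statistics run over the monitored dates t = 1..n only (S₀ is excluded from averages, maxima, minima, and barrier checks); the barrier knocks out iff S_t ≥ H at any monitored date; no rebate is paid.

price = 2.1232

Set p* = 0.8966 (from d < R < u); the path-dependent value is the discounted p*-expectation over all price paths.
Enumerate all 2^6 = 64 price paths (U = up ×1.14, D = down ×0.85); each path with k up-moves has probability p*^k·(1−p*)^(6−k).
DDDDDD: M=134.3000, payoff=0.0000, prob=0.000001
UDDDDD: M=180.1200, payoff=0.0000, prob=0.000011
DUDDDD: M=153.1020, payoff=0.0000, prob=0.000011
UUDDDD: M=205.3368, payoff=0.0000, prob=0.000092
DDUDDD: M=134.3000, payoff=0.0000, prob=0.000011
UDUDDD: M=180.1200, payoff=0.0000, prob=0.000092
DUUDDD: M=174.5363, payoff=0.0000, prob=0.000092
UUUDDD: M=234.0840, payoff=0.0000, prob=0.000798
DDDUDD: M=134.3000, payoff=0.0000, prob=0.000011
UDDUDD: M=180.1200, payoff=0.0000, prob=0.000092
DUDUDD: M=153.1020, payoff=0.0000, prob=0.000092
UUDUDD: M=205.3368, payoff=11.8768, prob=0.000798
DDUUDD: M=148.3558, payoff=0.0000, prob=0.000092
UDUUDD: M=198.9714, payoff=11.8768, prob=0.000798
DUUUDD: M=198.9714, payoff=11.8768, prob=0.000798
UUUUDD: M=266.8557, payoff=0.0000, prob=0.006914
DDDDUD: M=134.3000, payoff=0.0000, prob=0.000011
UDDDUD: M=180.1200, payoff=0.0000, prob=0.000092
DUDDUD: M=153.1020, payoff=0.0000, prob=0.000092
UUDDUD: M=205.3368, payoff=11.8768, prob=0.000798
DDUDUD: M=134.3000, payoff=0.0000, prob=0.000092
UDUDUD: M=180.1200, payoff=11.8768, prob=0.000798
DUUDUD: M=174.5363, payoff=11.8768, prob=0.000798
UUUDUD: M=234.0840, payoff=0.0000, prob=0.006914
DDDUUD: M=134.3000, payoff=0.0000, prob=0.000092
UDDUUD: M=180.1200, payoff=11.8768, prob=0.000798
DUDUUD: M=169.1257, payoff=11.8768, prob=0.000798
UUDUUD: M=226.8273, payoff=0.0000, prob=0.006914
DDUUUD: M=169.1257, payoff=11.8768, prob=0.000798
UDUUUD: M=226.8273, payoff=0.0000, prob=0.006914
DUUUUD: M=226.8273, payoff=0.0000, prob=0.006914
UUUUUD: M=304.2155, payoff=0.0000, prob=0.059924
DDDDDU: M=134.3000, payoff=0.0000, prob=0.000011
UDDDDU: M=180.1200, payoff=0.0000, prob=0.000092
DUDDDU: M=153.1020, payoff=0.0000, prob=0.000092
UUDDDU: M=205.3368, payoff=11.8768, prob=0.000798
DDUDDU: M=134.3000, payoff=0.0000, prob=0.000092
UDUDDU: M=180.1200, payoff=11.8768, prob=0.000798
DUUDDU: M=174.5363, payoff=11.8768, prob=0.000798
UUUDDU: M=234.0840, payoff=0.0000, prob=0.006914
DDDUDU: M=134.3000, payoff=0.0000, prob=0.000092
UDDUDU: M=180.1200, payoff=11.8768, prob=0.000798
DUDUDU: M=153.1020, payoff=11.8768, prob=0.000798
UUDUDU: M=205.3368, payoff=60.9232, prob=0.006914
DDUUDU: M=148.3558, payoff=11.8768, prob=0.000798
UDUUDU: M=198.9714, payoff=60.9232, prob=0.006914
DUUUDU: M=198.9714, payoff=60.9232, prob=0.006914
UUUUDU: M=266.8557, payoff=0.0000, prob=0.059924
DDDDUU: M=134.3000, payoff=0.0000, prob=0.000092
UDDDUU: M=180.1200, payoff=11.8768, prob=0.000798
DUDDUU: M=153.1020, payoff=11.8768, prob=0.000798
UUDDUU: M=205.3368, payoff=60.9232, prob=0.006914
DDUDUU: M=143.7568, payoff=11.8768, prob=0.000798
UDUDUU: M=192.8032, payoff=60.9232, prob=0.006914
DUUDUU: M=192.8032, payoff=60.9232, prob=0.006914
UUUDUU: M=258.5832, payoff=0.0000, prob=0.059924
DDDUUU: M=143.7568, payoff=11.8768, prob=0.000798
UDDUUU: M=192.8032, payoff=60.9232, prob=0.006914
DUDUUU: M=192.8032, payoff=60.9232, prob=0.006914
UUDUUU: M=258.5832, payoff=0.0000, prob=0.059924
DDUUUU: M=192.8032, payoff=60.9232, prob=0.006914
UDUUUU: M=258.5832, payoff=0.0000, prob=0.059924
DUUUUU: M=258.5832, payoff=0.0000, prob=0.059924
UUUUUU: M=346.8057, payoff=0.0000, prob=0.519340
Price = Σ prob·payoff / R^6 = 3.971204 / 1.870415 = 2.1232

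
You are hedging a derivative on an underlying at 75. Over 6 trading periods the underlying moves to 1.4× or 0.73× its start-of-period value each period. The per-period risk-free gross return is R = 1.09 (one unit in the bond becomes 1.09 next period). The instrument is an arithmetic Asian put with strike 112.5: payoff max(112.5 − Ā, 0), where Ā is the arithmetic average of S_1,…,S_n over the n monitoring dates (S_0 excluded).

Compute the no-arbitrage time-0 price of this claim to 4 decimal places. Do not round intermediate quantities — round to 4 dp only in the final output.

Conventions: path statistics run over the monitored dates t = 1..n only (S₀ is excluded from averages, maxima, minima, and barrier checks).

price = 16.6721

Under the martingale measure an up-move has probability p* = 0.5373; value the claim as the probability-weighted average of per-path payoffs, discounted 6 periods at R = 1.09.
Enumerate all 2^6 = 64 price paths (U = up ×1.4, D = down ×0.73); each path with k up-moves has probability p*^k·(1−p*)^(6−k).
DDDDDD: Ā=28.6818, payoff=83.8182, prob=0.009811
UDDDDD: Ā=55.0061, payoff=57.4939, prob=0.011394
DUDDDD: Ā=46.6311, payoff=65.8689, prob=0.011394
UUDDDD: Ā=89.4295, payoff=23.0705, prob=0.013231
DDUDDD: Ā=40.5174, payoff=71.9826, prob=0.011394
UDUDDD: Ā=77.7045, payoff=34.7955, prob=0.013231
DUUDDD: Ā=69.3295, payoff=43.1705, prob=0.013231
UUUDDD: Ā=132.9608, payoff=0.0000, prob=0.015365
DDDUDD: Ā=36.0543, payoff=76.4457, prob=0.011394
UDDUDD: Ā=69.1453, payoff=43.3547, prob=0.013231
DUDUDD: Ā=60.7703, payoff=51.7297, prob=0.013231
UUDUDD: Ā=116.5458, payoff=0.0000, prob=0.015365
DDUUDD: Ā=54.6565, payoff=57.8435, prob=0.013231
UDUUDD: Ā=104.8208, payoff=7.6792, prob=0.015365
DUUUDD: Ā=96.4458, payoff=16.0542, prob=0.015365
UUUUDD: Ā=184.9645, payoff=0.0000, prob=0.017844
DDDDUD: Ā=32.7963, payoff=79.7037, prob=0.011394
UDDDUD: Ā=62.8970, payoff=49.6030, prob=0.013231
DUDDUD: Ā=54.5220, payoff=57.9780, prob=0.013231
UUDDUD: Ā=104.5628, payoff=7.9372, prob=0.015365
DDUDUD: Ā=48.4083, payoff=64.0917, prob=0.013231
UDUDUD: Ā=92.8378, payoff=19.6622, prob=0.015365
DUUDUD: Ā=84.4628, payoff=28.0372, prob=0.015365
UUUDUD: Ā=161.9835, payoff=0.0000, prob=0.017844
DDDUUD: Ā=43.9452, payoff=68.5548, prob=0.013231
UDDUUD: Ā=84.2786, payoff=28.2214, prob=0.015365
DUDUUD: Ā=75.9036, payoff=36.5964, prob=0.015365
UUDUUD: Ā=145.5685, payoff=0.0000, prob=0.017844
DDUUUD: Ā=69.7898, payoff=42.7102, prob=0.015365
UDUUUD: Ā=133.8435, payoff=0.0000, prob=0.017844
DUUUUD: Ā=125.4685, payoff=0.0000, prob=0.017844
UUUUUD: Ā=240.6244, payoff=0.0000, prob=0.020722
DDDDDU: Ā=30.4180, payoff=82.0820, prob=0.011394
UDDDDU: Ā=58.3358, payoff=54.1642, prob=0.013231
DUDDDU: Ā=49.9608, payoff=62.5392, prob=0.013231
UUDDDU: Ā=95.8152, payoff=16.6848, prob=0.015365
DDUDDU: Ā=43.8471, payoff=68.6529, prob=0.013231
UDUDDU: Ā=84.0902, payoff=28.4098, prob=0.015365
DUUDDU: Ā=75.7152, payoff=36.7848, prob=0.015365
UUUDDU: Ā=145.2073, payoff=0.0000, prob=0.017844
DDDUDU: Ā=39.3840, payoff=73.1160, prob=0.013231
UDDUDU: Ā=75.5310, payoff=36.9690, prob=0.015365
DUDUDU: Ā=67.1560, payoff=45.3440, prob=0.015365
UUDUDU: Ā=128.7923, payoff=0.0000, prob=0.017844
DDUUDU: Ā=61.0422, payoff=51.4578, prob=0.015365
UDUUDU: Ā=117.0673, payoff=0.0000, prob=0.017844
DUUUDU: Ā=108.6923, payoff=3.8077, prob=0.017844
UUUUDU: Ā=208.4510, payoff=0.0000, prob=0.020722
DDDDUU: Ā=36.1260, payoff=76.3740, prob=0.013231
UDDDUU: Ā=69.2827, payoff=43.2173, prob=0.015365
DUDDUU: Ā=60.9077, payoff=51.5923, prob=0.015365
UUDDUU: Ā=116.8094, payoff=0.0000, prob=0.017844
DDUDUU: Ā=54.7940, payoff=57.7060, prob=0.015365
UDUDUU: Ā=105.0844, payoff=7.4156, prob=0.017844
DUUDUU: Ā=96.7094, payoff=15.7906, prob=0.017844
UUUDUU: Ā=185.4700, payoff=0.0000, prob=0.020722
DDDUUU: Ā=50.3310, payoff=62.1690, prob=0.015365
UDDUUU: Ā=96.5251, payoff=15.9749, prob=0.017844
DUDUUU: Ā=88.1501, payoff=24.3499, prob=0.017844
UUDUUU: Ā=169.0550, payoff=0.0000, prob=0.020722
DDUUUU: Ā=82.0364, payoff=30.4636, prob=0.017844
UDUUUU: Ā=157.3300, payoff=0.0000, prob=0.020722
DUUUUU: Ā=148.9550, payoff=0.0000, prob=0.020722
UUUUUU: Ā=285.6672, payoff=0.0000, prob=0.024064
Price = Σ prob·payoff / R^6 = 27.960811 / 1.677100 = 16.6721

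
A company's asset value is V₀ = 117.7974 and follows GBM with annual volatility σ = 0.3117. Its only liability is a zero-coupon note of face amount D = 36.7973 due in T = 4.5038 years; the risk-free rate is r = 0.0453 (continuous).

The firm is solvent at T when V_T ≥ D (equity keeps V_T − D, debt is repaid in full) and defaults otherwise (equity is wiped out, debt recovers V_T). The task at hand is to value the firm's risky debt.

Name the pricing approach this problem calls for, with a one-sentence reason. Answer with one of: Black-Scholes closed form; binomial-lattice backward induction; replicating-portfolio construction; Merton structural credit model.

framework: Merton structural credit model

Key observation: with the firm-asset dynamics (V₀ = 117.7974) and a single zero-coupon liability of face 36.7973 given, debt value, spread, and default probability all derive from the option view of the balance sheet.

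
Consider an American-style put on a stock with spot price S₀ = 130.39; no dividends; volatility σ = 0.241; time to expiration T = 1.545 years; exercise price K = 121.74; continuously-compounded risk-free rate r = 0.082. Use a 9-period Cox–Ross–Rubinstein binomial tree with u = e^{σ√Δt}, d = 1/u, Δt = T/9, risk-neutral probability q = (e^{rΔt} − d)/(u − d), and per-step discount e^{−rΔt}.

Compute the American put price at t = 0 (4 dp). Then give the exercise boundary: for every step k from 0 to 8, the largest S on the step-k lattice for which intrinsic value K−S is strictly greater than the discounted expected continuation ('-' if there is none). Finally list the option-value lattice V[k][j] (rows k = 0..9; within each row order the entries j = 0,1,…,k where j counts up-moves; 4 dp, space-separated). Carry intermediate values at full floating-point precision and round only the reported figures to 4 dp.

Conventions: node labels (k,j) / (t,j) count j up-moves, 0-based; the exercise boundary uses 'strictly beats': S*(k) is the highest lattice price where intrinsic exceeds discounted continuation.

price = 6.5851
boundary = - - - 96.6380 87.4545 96.6380 87.4545 96.6380 106.7857
tree:
6.5851
10.5845 3.4295
16.5536 5.8945 1.4683
25.1020 9.8733 2.7382 0.4502
34.2855 16.0357 5.0041 0.9246 0.0673
42.5962 25.1020 8.9111 1.8844 0.1503 0.0000
50.1172 34.2855 15.3283 3.8051 0.3357 0.0000 0.0000
56.9235 42.5962 25.1020 7.5970 0.7499 0.0000 0.0000 0.0000
63.0829 50.1172 34.2855 14.9543 1.6749 0.0000 0.0000 0.0000 0.0000
68.6571 56.9235 42.5962 25.1020 3.7409 0.0000 0.0000 0.0000 0.0000 0.0000

params: Δt=0.17167 u=1.10501 d=0.90497 q=0.54593 e^(-rΔt)=0.98602
t_9 payoffs: 68.6571 56.9235 42.5962 25.1020 3.7409 0.0000 0.0000 0.0000 0.0000 0.0000
t_8: node(8,0) S=58.6571 payoff=63.0829 vs cont=61.3813 → 63.0829 [stop]  node(8,1) S=71.6228 payoff=50.1172 vs cont=48.4155 → 50.1172 [stop]  node(8,2) S=87.4545 payoff=34.2855 vs cont=32.5838 → 34.2855 [stop]  node(8,3) S=106.7857 payoff=14.9543 vs cont=13.2526 → 14.9543 [stop]  node(8,4) S=130.3900 payoff=0.0000 vs cont=1.6749 → 1.6749 [wait]  node(8,5) S=159.2118 payoff=0.0000 vs cont=0.0000 → 0.0000 [wait]  node(8,6) S=194.4045 payoff=0.0000 vs cont=0.0000 → 0.0000 [wait]  node(8,7) S=237.3763 payoff=0.0000 vs cont=0.0000 → 0.0000 [wait]  node(8,8) S=289.8466 payoff=0.0000 vs cont=0.0000 → 0.0000 [wait]  ⇒ S*(8)=106.7857
t_7: node(7,0) S=64.8165 payoff=56.9235 vs cont=55.2218 → 56.9235 [stop]  node(7,1) S=79.1438 payoff=42.5962 vs cont=40.8945 → 42.5962 [stop]  node(7,2) S=96.6380 payoff=25.1020 vs cont=23.4003 → 25.1020 [stop]  node(7,3) S=117.9991 payoff=3.7409 vs cont=7.5970 → 7.5970 [wait]  node(7,4) S=144.0820 payoff=0.0000 vs cont=0.7499 → 0.7499 [wait]  node(7,5) S=175.9304 payoff=0.0000 vs cont=0.0000 → 0.0000 [wait]  node(7,6) S=214.8185 payoff=0.0000 vs cont=0.0000 → 0.0000 [wait]  node(7,7) S=262.3027 payoff=0.0000 vs cont=0.0000 → 0.0000 [wait]  ⇒ S*(7)=96.6380
t_6: node(6,0) S=71.6228 payoff=50.1172 vs cont=48.4155 → 50.1172 [stop]  node(6,1) S=87.4545 payoff=34.2855 vs cont=32.5838 → 34.2855 [stop]  node(6,2) S=106.7857 payoff=14.9543 vs cont=15.3283 → 15.3283 [wait]  node(6,3) S=130.3900 payoff=0.0000 vs cont=3.8051 → 3.8051 [wait]  node(6,4) S=159.2118 payoff=0.0000 vs cont=0.3357 → 0.3357 [wait]  node(6,5) S=194.4045 payoff=0.0000 vs cont=0.0000 → 0.0000 [wait]  node(6,6) S=237.3763 payoff=0.0000 vs cont=0.0000 → 0.0000 [wait]  ⇒ S*(6)=87.4545
t_5: node(5,0) S=79.1438 payoff=42.5962 vs cont=40.8945 → 42.5962 [stop]  node(5,1) S=96.6380 payoff=25.1020 vs cont=23.6017 → 25.1020 [stop]  node(5,2) S=117.9991 payoff=3.7409 vs cont=8.9111 → 8.9111 [wait]  node(5,3) S=144.0820 payoff=0.0000 vs cont=1.8844 → 1.8844 [wait]  node(5,4) S=175.9304 payoff=0.0000 vs cont=0.1503 → 0.1503 [wait]  node(5,5) S=214.8185 payoff=0.0000 vs cont=0.0000 → 0.0000 [wait]  ⇒ S*(5)=96.6380
t_4: node(4,0) S=87.4545 payoff=34.2855 vs cont=32.5838 → 34.2855 [stop]  node(4,1) S=106.7857 payoff=14.9543 vs cont=16.0357 → 16.0357 [wait]  node(4,2) S=130.3900 payoff=0.0000 vs cont=5.0041 → 5.0041 [wait]  node(4,3) S=159.2118 payoff=0.0000 vs cont=0.9246 → 0.9246 [wait]  node(4,4) S=194.4045 payoff=0.0000 vs cont=0.0673 → 0.0673 [wait]  ⇒ S*(4)=87.4545
t_3: node(3,0) S=96.6380 payoff=25.1020 vs cont=23.9825 → 25.1020 [stop]  node(3,1) S=117.9991 payoff=3.7409 vs cont=9.8733 → 9.8733 [wait]  node(3,2) S=144.0820 payoff=0.0000 vs cont=2.7382 → 2.7382 [wait]  node(3,3) S=175.9304 payoff=0.0000 vs cont=0.4502 → 0.4502 [wait]  ⇒ S*(3)=96.6380
t_2: node(2,0) S=106.7857 payoff=14.9543 vs cont=16.5536 → 16.5536 [wait]  node(2,1) S=130.3900 payoff=0.0000 vs cont=5.8945 → 5.8945 [wait]  node(2,2) S=159.2118 payoff=0.0000 vs cont=1.4683 → 1.4683 [wait]  ⇒ S*(2)=-
t_1: node(1,0) S=117.9991 payoff=3.7409 vs cont=10.5845 → 10.5845 [wait]  node(1,1) S=144.0820 payoff=0.0000 vs cont=3.4295 → 3.4295 [wait]  ⇒ S*(1)=-
t_0: node(0,0) S=130.3900 payoff=0.0000 vs cont=6.5851 → 6.5851 [wait]  ⇒ S*(0)=-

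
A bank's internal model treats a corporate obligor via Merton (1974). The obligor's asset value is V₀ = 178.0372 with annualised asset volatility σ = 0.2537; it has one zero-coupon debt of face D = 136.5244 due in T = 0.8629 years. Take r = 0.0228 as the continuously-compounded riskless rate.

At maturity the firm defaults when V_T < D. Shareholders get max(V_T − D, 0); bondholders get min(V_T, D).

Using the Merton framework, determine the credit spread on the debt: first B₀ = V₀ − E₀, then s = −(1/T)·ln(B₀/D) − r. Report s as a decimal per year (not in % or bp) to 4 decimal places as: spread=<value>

Equity is a call on the firm's assets struck at D = 136.5244:
d₁ = [ln(V₀/D) + (r + σ²/2)T] / (σ√T)
   = [ln(178.0372/136.5244) + (0.0228 + 0.5·0.2537²)·0.8629] / (0.2537·√0.8629)
   = [0.265489 + 0.047444] / 0.235668 = 1.327855
d₂ = d₁ − σ√T = 1.327855 − 0.235668 = 1.092187
N(d₁) = 0.907887,  N(d₂) = 0.862625,  e^(−rT) = 0.980518
E₀ = V₀·N(d₁) − D·e^(−rT)·N(d₂)
   = 178.0372·0.907887 − 136.5244·0.980518·0.862625 = 46.162725
B₀ = V₀ − E₀ = 178.0372 − 46.162725 = 131.874475
spread = −(1/T)·ln(B₀/D) − r = −(1/0.8629)·ln(131.874475/136.5244) − 0.0228 = 0.01735857

spread=0.0174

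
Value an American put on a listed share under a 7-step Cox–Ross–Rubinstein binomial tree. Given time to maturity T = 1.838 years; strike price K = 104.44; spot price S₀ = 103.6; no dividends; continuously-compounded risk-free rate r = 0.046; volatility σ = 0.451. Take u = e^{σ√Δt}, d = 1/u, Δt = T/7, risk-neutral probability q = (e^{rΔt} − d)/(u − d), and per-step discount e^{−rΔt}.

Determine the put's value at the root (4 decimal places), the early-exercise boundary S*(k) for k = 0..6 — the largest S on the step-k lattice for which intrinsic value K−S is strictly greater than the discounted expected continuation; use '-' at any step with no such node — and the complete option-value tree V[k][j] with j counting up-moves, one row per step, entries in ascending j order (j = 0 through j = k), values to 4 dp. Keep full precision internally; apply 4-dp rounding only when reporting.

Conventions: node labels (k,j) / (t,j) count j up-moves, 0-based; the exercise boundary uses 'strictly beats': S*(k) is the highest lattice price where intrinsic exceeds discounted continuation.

Δt=0.26257  u=1.25999  d=0.79366  q=0.46854  discount=0.98799
step 7 (expiry): payoffs max(K−S,0) = 83.8905 71.8164 52.6479 22.2168 0.0000 0.0000 0.0000 0.0000
step 6: (k=6,j=0): S=25.8921, K−S=78.5479, hold=77.2941 ⇒ V=78.5479 exercise | (k=6,j=1): S=41.1053, K−S=63.3347, hold=62.0808 ⇒ V=63.3347 exercise | (k=6,j=2): S=65.2572, K−S=39.1828, hold=37.9289 ⇒ V=39.1828 exercise | (k=6,j=3): S=103.6000, K−S=0.8400, hold=11.6656 ⇒ V=11.6656 continue | (k=6,j=4): S=164.4716, K−S=0.0000, hold=0.0000 ⇒ V=0.0000 continue | (k=6,j=5): S=261.1090, K−S=0.0000, hold=0.0000 ⇒ V=0.0000 continue | (k=6,j=6): S=414.5271, K−S=0.0000, hold=0.0000 ⇒ V=0.0000 continue  boundary S*=65.2572
step 5: (k=5,j=0): S=32.6236, K−S=71.8164, hold=70.5625 ⇒ V=71.8164 exercise | (k=5,j=1): S=51.7921, K−S=52.6479, hold=51.3941 ⇒ V=52.6479 exercise | (k=5,j=2): S=82.2232, K−S=22.2168, hold=25.9743 ⇒ V=25.9743 continue | (k=5,j=3): S=130.5345, K−S=0.0000, hold=6.1254 ⇒ V=6.1254 continue | (k=5,j=4): S=207.2318, K−S=0.0000, hold=0.0000 ⇒ V=0.0000 continue | (k=5,j=5): S=328.9936, K−S=0.0000, hold=0.0000 ⇒ V=0.0000 continue  boundary S*=51.7921
step 4: (k=4,j=0): S=41.1053, K−S=63.3347, hold=62.0808 ⇒ V=63.3347 exercise | (k=4,j=1): S=65.2572, K−S=39.1828, hold=39.6683 ⇒ V=39.6683 continue | (k=4,j=2): S=103.6000, K−S=0.8400, hold=16.4741 ⇒ V=16.4741 continue | (k=4,j=3): S=164.4716, K−S=0.0000, hold=3.2163 ⇒ V=3.2163 continue | (k=4,j=4): S=261.1090, K−S=0.0000, hold=0.0000 ⇒ V=0.0000 continue  boundary S*=41.1053
step 3: (k=3,j=0): S=51.7921, K−S=52.6479, hold=51.6188 ⇒ V=52.6479 exercise | (k=3,j=1): S=82.2232, K−S=22.2168, hold=28.4551 ⇒ V=28.4551 continue | (k=3,j=2): S=130.5345, K−S=0.0000, hold=10.1391 ⇒ V=10.1391 continue | (k=3,j=3): S=207.2318, K−S=0.0000, hold=1.6888 ⇒ V=1.6888 continue  boundary S*=51.7921
step 2: (k=2,j=0): S=65.2572, K−S=39.1828, hold=40.8167 ⇒ V=40.8167 continue | (k=2,j=1): S=103.6000, K−S=0.8400, hold=19.6348 ⇒ V=19.6348 continue | (k=2,j=2): S=164.4716, K−S=0.0000, hold=6.1056 ⇒ V=6.1056 continue  boundary S*=-
step 1: (k=1,j=0): S=82.2232, K−S=22.2168, hold=30.5213 ⇒ V=30.5213 continue | (k=1,j=1): S=130.5345, K−S=0.0000, hold=13.1362 ⇒ V=13.1362 continue  boundary S*=-
step 0: (k=0,j=0): S=103.6000, K−S=0.8400, hold=22.1071 ⇒ V=22.1071 continue  boundary S*=-

price = 22.1071
boundary = - - - 51.7921 41.1053 51.7921 65.2572
tree:
22.1071
30.5213 13.1362
40.8167 19.6348 6.1056
52.6479 28.4551 10.1391 1.6888
63.3347 39.6683 16.4741 3.2163 0.0000
71.8164 52.6479 25.9743 6.1254 0.0000 0.0000
78.5479 63.3347 39.1828 11.6656 0.0000 0.0000 0.0000
83.8905 71.8164 52.6479 22.2168 0.0000 0.0000 0.0000 0.0000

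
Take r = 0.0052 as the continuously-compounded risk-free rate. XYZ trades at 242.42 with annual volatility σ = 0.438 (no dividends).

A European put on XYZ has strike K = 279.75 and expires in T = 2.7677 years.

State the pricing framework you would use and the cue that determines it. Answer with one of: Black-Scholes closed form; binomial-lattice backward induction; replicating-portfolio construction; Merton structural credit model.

framework: Black-Scholes closed form

Key observation: the strike-279.75 put on XYZ is European-exercise on a continuously-modelled lognormal underlying, so its value is a single closed-form evaluation.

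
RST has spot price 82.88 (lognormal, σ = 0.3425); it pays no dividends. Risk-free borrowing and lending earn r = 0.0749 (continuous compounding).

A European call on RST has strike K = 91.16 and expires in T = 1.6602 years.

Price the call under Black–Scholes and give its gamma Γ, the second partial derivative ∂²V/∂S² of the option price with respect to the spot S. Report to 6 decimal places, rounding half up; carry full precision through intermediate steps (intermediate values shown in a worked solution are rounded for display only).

σ√T = 0.3425·√1.6602 = 0.441307
d₁ = (ln(S/K) + (r+σ²/2)T) / (σ√T) = (ln(82.88/91.16) + (0.0749+0.3425²/2)·1.6602) / 0.441307 = (-0.095222 + 0.221725) / 0.441307 = 0.286654
d₂ = d₁ − σ√T = 0.286654 − 0.441307 = -0.154653
e^{−rT} = 0.883072
N(d₁) = 0.612811,  N(d₂) = 0.438548
Call price V = S·N(d₁) − K·e^{−rT}·N(d₂) = 50.789811 − 35.303429 = 15.486382
φ(d₁) = (1/√(2π))·e^{−d₁²/2} = 0.382884
Γ = φ(d₁) / (S·σ·√T) = 0.010468

price = 15.486382
Γ = 0.010468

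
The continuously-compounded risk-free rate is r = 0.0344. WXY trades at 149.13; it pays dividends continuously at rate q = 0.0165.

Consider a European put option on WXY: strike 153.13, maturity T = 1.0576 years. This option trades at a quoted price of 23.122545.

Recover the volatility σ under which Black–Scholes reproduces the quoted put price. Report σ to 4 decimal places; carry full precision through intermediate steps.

At σ = 0.3762 the Black–Scholes value reproduces the quote:
σ√T = 0.3762·√1.0576 = 0.386883
d₁ = (ln(S/K) + (r−q+σ²/2)T) / (σ√T) = (ln(149.13/153.13) + (0.0344−0.0165+0.3762²/2)·1.0576) / 0.386883 = (-0.026469 + 0.093770) / 0.386883 = 0.173958
d₂ = d₁ − σ√T = 0.173958 − 0.386883 = -0.212925
e^{−rT} = 0.964272
e^{−qT} = 0.982701
N(−d₁) = 0.430949,  N(−d₂) = 0.584307
V = K·e^{−rT}·N(−d₂) − S·e^{−qT}·N(−d₁) = 86.278237 − 63.155691 = 23.122545 (the observed quote) — the price is monotone increasing in volatility, hence this σ is the only solution

sigma = 0.3762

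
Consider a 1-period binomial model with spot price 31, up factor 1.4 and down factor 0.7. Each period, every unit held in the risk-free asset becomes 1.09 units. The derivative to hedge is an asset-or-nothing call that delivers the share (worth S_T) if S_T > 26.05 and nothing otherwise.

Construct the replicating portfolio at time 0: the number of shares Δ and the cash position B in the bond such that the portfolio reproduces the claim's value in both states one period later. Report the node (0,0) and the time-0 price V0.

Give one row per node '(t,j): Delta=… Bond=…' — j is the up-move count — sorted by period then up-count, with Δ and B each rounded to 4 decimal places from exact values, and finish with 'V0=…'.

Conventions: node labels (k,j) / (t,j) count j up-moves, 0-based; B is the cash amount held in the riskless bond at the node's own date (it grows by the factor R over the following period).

(0,0): Delta=2.0000 Bond=-39.8165
V0=22.1835

The replicating-portfolio and risk-neutral prices coincide; use p* = (1.09−0.7)/(1.4−0.7) = 0.5571 for the latter.
At maturity the claim pays: V(1,0)=0.0000, V(1,1)=43.4000
(0,0): S=31.0000. Δ = (V_up−V_dn)/(S_up−S_dn) = (43.4000−0.0000)/(43.4000−21.7000) = 2.0000. V = [p*·43.4000 + (1−p*)·0.0000]/1.09 = 22.1835. B = V − Δ·S = -39.8165.
Sanity check at the root: Δ(0,0)·S0 + B(0,0) reproduces V0 = 22.1835.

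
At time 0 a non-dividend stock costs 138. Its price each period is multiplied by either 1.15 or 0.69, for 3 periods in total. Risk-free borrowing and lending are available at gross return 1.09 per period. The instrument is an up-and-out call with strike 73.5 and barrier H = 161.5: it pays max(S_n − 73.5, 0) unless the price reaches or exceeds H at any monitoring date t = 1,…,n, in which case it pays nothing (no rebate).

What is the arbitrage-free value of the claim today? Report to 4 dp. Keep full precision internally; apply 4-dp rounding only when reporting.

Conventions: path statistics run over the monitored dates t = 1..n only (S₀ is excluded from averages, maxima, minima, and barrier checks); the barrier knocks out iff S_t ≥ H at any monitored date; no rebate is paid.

Under the martingale measure an up-move has probability p* = 0.8696; value the claim as the probability-weighted average of per-path payoffs, discounted 3 periods at R = 1.09.
Enumerate all 2^3 = 8 price paths (U = up ×1.15, D = down ×0.69); each path with k up-moves has probability p*^k·(1−p*)^(3−k).
DDD: M=95.2200, payoff=0.0000, prob=0.002219
UDD: M=158.7000, payoff=2.0571, prob=0.014794
DUD: M=109.5030, payoff=2.0571, prob=0.014794
UUD: M=182.5050, payoff=0.0000, prob=0.098627
DDU: M=95.2200, payoff=2.0571, prob=0.014794
UDU: M=158.7000, payoff=52.4284, prob=0.098627
DUU: M=125.9284, payoff=52.4284, prob=0.098627
UUU: M=209.8808, payoff=0.0000, prob=0.657516
Price = Σ prob·payoff / R^3 = 10.433065 / 1.295029 = 8.0562

price = 8.0562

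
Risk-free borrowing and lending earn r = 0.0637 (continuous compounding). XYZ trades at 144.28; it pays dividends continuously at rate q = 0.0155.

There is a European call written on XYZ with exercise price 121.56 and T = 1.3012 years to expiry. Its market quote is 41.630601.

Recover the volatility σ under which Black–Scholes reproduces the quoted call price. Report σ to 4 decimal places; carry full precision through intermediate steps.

At σ = 0.4233 the Black–Scholes value reproduces the quote:
σ√T = 0.4233·√1.3012 = 0.482859
d₁ = (ln(S/K) + (r−q+σ²/2)T) / (σ√T) = (ln(144.28/121.56) + (0.0637−0.0155+0.4233²/2)·1.3012) / 0.482859 = (0.171348 + 0.179294) / 0.482859 = 0.726179
d₂ = d₁ − σ√T = 0.726179 − 0.482859 = 0.243320
e^{−rT} = 0.920456
e^{−qT} = 0.980033
N(d₁) = 0.766136,  N(d₂) = 0.596121
V = S·e^{−qT}·N(d₁) − K·e^{−rT}·N(d₂) = 108.330968 − 66.700367 = 41.630601 (matching the quote); vega is positive throughout, so no other σ reproduces this price

sigma = 0.4233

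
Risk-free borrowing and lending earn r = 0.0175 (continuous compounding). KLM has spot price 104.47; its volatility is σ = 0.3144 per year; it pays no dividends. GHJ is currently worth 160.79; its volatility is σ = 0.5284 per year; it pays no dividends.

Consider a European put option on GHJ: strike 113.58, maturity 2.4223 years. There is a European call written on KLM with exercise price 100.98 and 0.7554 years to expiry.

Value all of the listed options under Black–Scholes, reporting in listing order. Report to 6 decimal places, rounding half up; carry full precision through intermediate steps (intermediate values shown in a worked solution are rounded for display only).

price(GHJ put K=113.58) = 21.474319
price(KLM call K=100.98) = 13.663663

[GHJ put K=113.58]
σ√T = 0.5284·√2.4223 = 0.822388
d₁ = (ln(S/K) + (r+σ²/2)T) / (σ√T) = (ln(160.79/113.58) + (0.0175+0.5284²/2)·2.4223) / 0.822388 = (0.347592 + 0.380551) / 0.822388 = 0.885401
d₂ = d₁ − σ√T = 0.885401 − 0.822388 = 0.063013
e^{−rT} = 0.958496
N(−d₁) = 0.187970,  N(−d₂) = 0.474878
price = K·e^{−rT}·N(−d₂) − S·N(−d₁) = 51.698056 − 30.223737 = 21.474319
[KLM call K=100.98]
σ√T = 0.3144·√0.7554 = 0.273257
d₁ = (ln(S/K) + (r+σ²/2)T) / (σ√T) = (ln(104.47/100.98) + (0.0175+0.3144²/2)·0.7554) / 0.273257 = (0.033977 + 0.050554) / 0.273257 = 0.309349
d₂ = d₁ − σ√T = 0.309349 − 0.273257 = 0.036092
e^{−rT} = 0.986867
N(d₁) = 0.621472,  N(d₂) = 0.514395
price = S·N(d₁) − K·e^{−rT}·N(d₂) = 64.925161 − 51.261498 = 13.663663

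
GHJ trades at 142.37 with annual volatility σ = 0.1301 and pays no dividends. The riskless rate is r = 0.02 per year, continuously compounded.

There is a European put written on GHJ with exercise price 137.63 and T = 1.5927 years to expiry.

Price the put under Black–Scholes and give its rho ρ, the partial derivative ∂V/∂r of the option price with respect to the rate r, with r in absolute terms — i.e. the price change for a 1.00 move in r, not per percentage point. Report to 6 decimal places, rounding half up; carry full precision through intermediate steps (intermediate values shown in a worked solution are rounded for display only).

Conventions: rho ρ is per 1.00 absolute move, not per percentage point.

price = 5.202284
ρ = -79.664159

σ√T = 0.1301·√1.5927 = 0.164189
d₁ = (ln(S/K) + (r+σ²/2)T) / (σ√T) = (ln(142.37/137.63) + (0.02+0.1301²/2)·1.5927) / 0.164189 = (0.033860 + 0.045333) / 0.164189 = 0.482331
d₂ = d₁ − σ√T = 0.482331 − 0.164189 = 0.318141
e^{−rT} = 0.968648
N(−d₁) = 0.314786,  N(−d₂) = 0.375189
Put price V = K·e^{−rT}·N(−d₂) − S·N(−d₁) = 50.018308 − 44.816024 = 5.202284
ρ = −K·T·e^{−rT}·N(−d₂) = -79.664159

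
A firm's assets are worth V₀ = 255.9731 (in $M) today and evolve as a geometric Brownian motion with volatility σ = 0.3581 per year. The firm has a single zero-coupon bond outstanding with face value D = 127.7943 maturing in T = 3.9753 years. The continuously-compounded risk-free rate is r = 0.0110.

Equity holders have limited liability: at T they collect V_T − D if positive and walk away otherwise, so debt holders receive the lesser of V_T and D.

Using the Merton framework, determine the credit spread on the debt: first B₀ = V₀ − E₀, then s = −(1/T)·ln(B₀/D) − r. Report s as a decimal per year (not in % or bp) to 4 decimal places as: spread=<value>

Apply the equity-as-call identities (strike 127.7943, horizon 3.9753 years):
d₁ = [ln(V₀/D) + (r + σ²/2)T] / (σ√T)
   = [ln(255.9731/127.7943) + (0.0110 + 0.5·0.3581²)·3.9753] / (0.3581·√3.9753)
   = [0.694650 + 0.298616] / 0.713985 = 1.391158
d₂ = d₁ − σ√T = 1.391158 − 0.713985 = 0.677172
N(d₁) = 0.917911,  N(d₂) = 0.750852,  e^(−rT) = 0.957214
E₀ = V₀·N(d₁) − D·e^(−rT)·N(d₂)
   = 255.9731·0.917911 − 127.7943·0.957214·0.750852 = 143.111518
B₀ = V₀ − E₀ = 255.9731 − 143.111518 = 112.861582
spread = −(1/T)·ln(B₀/D) − r = −(1/3.9753)·ln(112.861582/127.7943) − 0.0110 = 0.02025797

spread=0.0203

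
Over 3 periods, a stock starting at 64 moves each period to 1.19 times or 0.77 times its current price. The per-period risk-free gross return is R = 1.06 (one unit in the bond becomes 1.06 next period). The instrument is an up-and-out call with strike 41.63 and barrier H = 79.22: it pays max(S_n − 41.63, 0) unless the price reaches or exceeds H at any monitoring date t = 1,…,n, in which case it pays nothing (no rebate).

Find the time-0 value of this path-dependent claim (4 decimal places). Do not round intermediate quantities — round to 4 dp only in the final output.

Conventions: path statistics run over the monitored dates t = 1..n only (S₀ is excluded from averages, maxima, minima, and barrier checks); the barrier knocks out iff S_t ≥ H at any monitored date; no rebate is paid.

Risk-neutral up-probability p* = (R−d)/(u−d) = (1.06−0.77)/(1.19−0.77) = 0.6905; the claim prices as the p*-weighted sum of path payoffs discounted by R^3.
Enumerate all 2^3 = 8 price paths (U = up ×1.19, D = down ×0.77); each path with k up-moves has probability p*^k·(1−p*)^(3−k).
DDD: M=49.2800, payoff=0.0000, prob=0.029654
UDD: M=76.1600, payoff=3.5253, prob=0.066151
DUD: M=58.6432, payoff=3.5253, prob=0.066151
UUD: M=90.6304, payoff=0.0000, prob=0.147568
DDU: M=49.2800, payoff=3.5253, prob=0.066151
UDU: M=76.1600, payoff=28.1554, prob=0.147568
DUU: M=69.7854, payoff=28.1554, prob=0.147568
UUU: M=107.8502, payoff=0.0000, prob=0.329190
Price = Σ prob·payoff / R^3 = 9.009261 / 1.191016 = 7.5643

price = 7.5643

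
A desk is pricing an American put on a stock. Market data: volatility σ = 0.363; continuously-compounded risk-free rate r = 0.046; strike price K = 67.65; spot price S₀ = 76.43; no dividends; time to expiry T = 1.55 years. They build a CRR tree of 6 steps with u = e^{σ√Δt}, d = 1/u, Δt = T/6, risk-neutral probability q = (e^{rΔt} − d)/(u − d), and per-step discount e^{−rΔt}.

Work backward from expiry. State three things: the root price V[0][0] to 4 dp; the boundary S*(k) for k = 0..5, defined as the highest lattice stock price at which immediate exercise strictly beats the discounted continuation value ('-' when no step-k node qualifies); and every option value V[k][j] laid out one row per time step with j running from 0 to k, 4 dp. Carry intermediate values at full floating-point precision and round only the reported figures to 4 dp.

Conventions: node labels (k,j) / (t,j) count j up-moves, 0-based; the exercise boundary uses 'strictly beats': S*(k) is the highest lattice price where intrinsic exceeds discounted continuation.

price = 7.4172
boundary = - - - 43.9422 36.5388 43.9422
tree:
7.4172
11.3292 3.4659
16.7350 5.8955 0.9837
23.7078 9.7783 1.9375 0.0000
31.1112 15.6482 3.8161 0.0000 0.0000
37.2673 23.7078 7.5164 0.0000 0.0000 0.0000
42.3862 31.1112 14.8044 0.0000 0.0000 0.0000 0.0000

Δt=0.25833  u=1.20262  d=0.83152  q=0.48622  discount=0.98819
step 6 (expiry): payoffs max(K−S,0) = 42.3862 31.1112 14.8044 0.0000 0.0000 0.0000 0.0000
step 5: (k=5,j=0): S=30.3827, K−S=37.2673, hold=36.4681 ⇒ V=37.2673 exercise | (k=5,j=1): S=43.9422, K−S=23.7078, hold=22.9087 ⇒ V=23.7078 exercise | (k=5,j=2): S=63.5531, K−S=4.0969, hold=7.5164 ⇒ V=7.5164 continue | (k=5,j=3): S=91.9160, K−S=0.0000, hold=0.0000 ⇒ V=0.0000 continue | (k=5,j=4): S=132.9371, K−S=0.0000, hold=0.0000 ⇒ V=0.0000 continue | (k=5,j=5): S=192.2653, K−S=0.0000, hold=0.0000 ⇒ V=0.0000 continue  boundary S*=43.9422
step 4: (k=4,j=0): S=36.5388, K−S=31.1112, hold=30.3121 ⇒ V=31.1112 exercise | (k=4,j=1): S=52.8456, K−S=14.8044, hold=15.6482 ⇒ V=15.6482 continue | (k=4,j=2): S=76.4300, K−S=0.0000, hold=3.8161 ⇒ V=3.8161 continue | (k=4,j=3): S=110.5398, K−S=0.0000, hold=0.0000 ⇒ V=0.0000 continue | (k=4,j=4): S=159.8724, K−S=0.0000, hold=0.0000 ⇒ V=0.0000 continue  boundary S*=36.5388
step 3: (k=3,j=0): S=43.9422, K−S=23.7078, hold=23.3141 ⇒ V=23.7078 exercise | (k=3,j=1): S=63.5531, K−S=4.0969, hold=9.7783 ⇒ V=9.7783 continue | (k=3,j=2): S=91.9160, K−S=0.0000, hold=1.9375 ⇒ V=1.9375 continue | (k=3,j=3): S=132.9371, K−S=0.0000, hold=0.0000 ⇒ V=0.0000 continue  boundary S*=43.9422
step 2: (k=2,j=0): S=52.8456, K−S=14.8044, hold=16.7350 ⇒ V=16.7350 continue | (k=2,j=1): S=76.4300, K−S=0.0000, hold=5.8955 ⇒ V=5.8955 continue | (k=2,j=2): S=110.5398, K−S=0.0000, hold=0.9837 ⇒ V=0.9837 continue  boundary S*=-
step 1: (k=1,j=0): S=63.5531, K−S=4.0969, hold=11.3292 ⇒ V=11.3292 continue | (k=1,j=1): S=91.9160, K−S=0.0000, hold=3.4659 ⇒ V=3.4659 continue  boundary S*=-
step 0: (k=0,j=0): S=76.4300, K−S=0.0000, hold=7.4172 ⇒ V=7.4172 continue  boundary S*=-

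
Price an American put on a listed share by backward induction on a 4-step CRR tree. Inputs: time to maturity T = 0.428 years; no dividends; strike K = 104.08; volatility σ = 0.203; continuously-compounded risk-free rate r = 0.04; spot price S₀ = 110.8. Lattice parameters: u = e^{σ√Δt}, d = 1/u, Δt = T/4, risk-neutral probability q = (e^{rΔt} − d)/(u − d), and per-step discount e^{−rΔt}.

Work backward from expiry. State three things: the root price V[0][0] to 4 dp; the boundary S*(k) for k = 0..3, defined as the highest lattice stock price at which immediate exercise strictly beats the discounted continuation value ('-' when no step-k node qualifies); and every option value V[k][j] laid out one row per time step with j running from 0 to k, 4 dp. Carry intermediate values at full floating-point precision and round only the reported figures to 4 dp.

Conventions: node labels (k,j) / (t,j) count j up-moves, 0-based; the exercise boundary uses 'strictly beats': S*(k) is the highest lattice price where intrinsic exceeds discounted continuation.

params: Δt=0.10700 u=1.06866 d=0.93575 q=0.51568 e^(-rΔt)=0.99573
t_4 payoffs: 19.1256 7.0597 0.0000 0.0000 0.0000
t_3: node(3,0) S=90.7871 payoff=13.2929 vs cont=12.8483 → 13.2929 [stop]  node(3,1) S=103.6815 payoff=0.3985 vs cont=3.4045 → 3.4045 [wait]  node(3,2) S=118.4072 payoff=0.0000 vs cont=0.0000 → 0.0000 [wait]  node(3,3) S=135.2244 payoff=0.0000 vs cont=0.0000 → 0.0000 [wait]  ⇒ S*(3)=90.7871
t_2: node(2,0) S=97.0203 payoff=7.0597 vs cont=8.1587 → 8.1587 [wait]  node(2,1) S=110.8000 payoff=0.0000 vs cont=1.6419 → 1.6419 [wait]  node(2,2) S=126.5368 payoff=0.0000 vs cont=0.0000 → 0.0000 [wait]  ⇒ S*(2)=-
t_1: node(1,0) S=103.6815 payoff=0.3985 vs cont=4.7776 → 4.7776 [wait]  node(1,1) S=118.4072 payoff=0.0000 vs cont=0.7918 → 0.7918 [wait]  ⇒ S*(1)=-
t_0: node(0,0) S=110.8000 payoff=0.0000 vs cont=2.7106 → 2.7106 [wait]  ⇒ S*(0)=-

price = 2.7106
boundary = - - - 90.7871
tree:
2.7106
4.7776 0.7918
8.1587 1.6419 0.0000
13.2929 3.4045 0.0000 0.0000
19.1256 7.0597 0.0000 0.0000 0.0000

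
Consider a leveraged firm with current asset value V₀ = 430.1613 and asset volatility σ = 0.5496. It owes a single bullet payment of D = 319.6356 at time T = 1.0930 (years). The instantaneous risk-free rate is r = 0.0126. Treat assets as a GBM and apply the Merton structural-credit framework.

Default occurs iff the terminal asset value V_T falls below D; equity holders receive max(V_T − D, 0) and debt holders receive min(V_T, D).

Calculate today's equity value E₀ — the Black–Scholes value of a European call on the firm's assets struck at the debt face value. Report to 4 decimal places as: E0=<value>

E0=153.3131

With assets at 430.1613 and a single debt payment of 319.6356 at 1.0930 years:
d₁ = [ln(V₀/D) + (r + σ²/2)T] / (σ√T)
   = [ln(430.1613/319.6356) + (0.0126 + 0.5·0.5496²)·1.0930] / (0.5496·√1.0930)
   = [0.296979 + 0.178848] / 0.574588 = 0.828117
d₂ = d₁ − σ√T = 0.828117 − 0.574588 = 0.253529
N(d₁) = 0.796198,  N(d₂) = 0.600070,  e^(−rT) = 0.986323
E₀ = V₀·N(d₁) − D·e^(−rT)·N(d₂)
   = 430.1613·0.796198 − 319.6356·0.986323·0.600070 = 153.313112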